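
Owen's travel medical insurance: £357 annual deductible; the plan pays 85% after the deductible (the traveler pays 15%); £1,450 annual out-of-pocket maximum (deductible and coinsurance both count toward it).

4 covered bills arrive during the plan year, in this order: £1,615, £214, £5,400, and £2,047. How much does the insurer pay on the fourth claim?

£1,984.80

Bill 1, £1,615: £357 to deductible, leaving £1,258; traveler's 15% is £188.70. Traveler pays £545.70; OOP now £545.70. Insurer: £1,615 − £545.70 = £1,069.30.
Bill 2, £214: deductible met; 15% of £214 = £32.10. Traveler owes £32.10 (running OOP £577.80). Plan pays £214 − £32.10 = £181.90.
Bill 3, £5,400: deductible met; 15% of £5,400 = £810. Traveler owes £810 (running OOP £1,387.80). Plan pays £5,400 − £810 = £4,590.
Bill 4, £2,047: deductible already satisfied, so traveler's share is 15% × £2,047 = £307.05. Adding that to £1,387.80 gives £1,694.85, past the £1,450 cap; traveler pays only £1,450 − £1,387.80 = £62.20. Insurer: £2,047 − £62.20 = £1,984.80.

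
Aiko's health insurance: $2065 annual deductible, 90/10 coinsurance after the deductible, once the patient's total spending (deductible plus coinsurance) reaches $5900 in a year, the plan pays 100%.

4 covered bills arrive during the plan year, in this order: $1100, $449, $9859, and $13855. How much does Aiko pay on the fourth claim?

Bill 1, $1100: entire amount goes to the deductible. Patient pays $1100; OOP now $1100.
Bill 2, $449: entire amount goes to the deductible. Patient owes $449 (running OOP $1549).
Bill 3, $9859: $516 finishes the deductible; $9343 goes to coinsurance; coinsurance $9343 × 10% = $934.30. Cost to patient: $1450.30. OOP to date $2999.30.
Bill 4, $13855: 10% coinsurance on $13855 = $1385.50. Patient owes $1385.50 (running OOP $4384.80).

$1385.50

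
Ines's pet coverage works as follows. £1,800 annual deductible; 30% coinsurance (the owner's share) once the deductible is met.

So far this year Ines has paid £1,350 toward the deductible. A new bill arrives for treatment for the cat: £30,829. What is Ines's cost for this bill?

£9,563.70

£1,350 of the £1,800 deductible is already met, leaving £450.
The remaining £30,379 (= £30,829 − £450) moves to coinsurance.
30% of £30,379 = £9,113.70 falls to the owner.
So the owner owes £450 + £9,113.70 = £9,563.70.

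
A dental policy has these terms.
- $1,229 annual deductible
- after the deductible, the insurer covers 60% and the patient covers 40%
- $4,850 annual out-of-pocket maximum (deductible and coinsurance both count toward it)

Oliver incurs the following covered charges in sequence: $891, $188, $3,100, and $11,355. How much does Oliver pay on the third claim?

Claim 1 ($891): all of it applies to the deductible. Cost to patient: $891. OOP to date $891.
Claim 2 ($188): entire amount goes to the deductible. Patient owes $188 (running OOP $1,079).
Claim 3 ($3,100): $150 to deductible, leaving $2,950; patient's 40% is $1,180. Cost to patient: $1,330. OOP to date $2,409.

$1,330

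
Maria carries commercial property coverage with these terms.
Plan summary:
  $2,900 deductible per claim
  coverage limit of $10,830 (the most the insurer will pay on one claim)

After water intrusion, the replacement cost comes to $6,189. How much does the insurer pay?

Less the $2,900 deductible: $6,189 − $2,900 = $3,289.
That's under the $10,830 cap, so the insurer reimburses the full $3,289.

$3,289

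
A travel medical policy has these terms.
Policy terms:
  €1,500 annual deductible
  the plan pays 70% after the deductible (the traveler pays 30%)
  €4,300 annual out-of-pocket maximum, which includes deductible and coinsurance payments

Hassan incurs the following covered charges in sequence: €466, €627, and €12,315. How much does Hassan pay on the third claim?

€3,207

#1 (€466): fully absorbed by the deductible. Traveler owes €466 (running OOP €466).
#2 (€627): entire amount goes to the deductible. Traveler pays €627; OOP now €1,093.
#3 (€12,315): €407 to deductible, leaving €11,908; 30% of €11,908 = €3,572.40. Together that's €407 + €3,572.40 = €3,979.40. OOP would hit €5,072.40 > €4,300, so the cap limits the traveler to €4,300 − €1,093 = €3,207.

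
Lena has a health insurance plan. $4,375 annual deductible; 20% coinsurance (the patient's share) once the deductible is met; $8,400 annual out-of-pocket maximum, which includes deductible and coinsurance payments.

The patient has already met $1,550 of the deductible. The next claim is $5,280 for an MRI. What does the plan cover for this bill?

Deductible still to meet: $4,375 − $1,550 = $2,825.
The remaining $2,455 (= $5,280 − $2,825) moves to coinsurance.
Coinsurance: $2,455 × 20% = $491.
So the patient owes $2,825 + $491 = $3,316 before any cap.
Total out-of-pocket so far would be $1,550 + $3,316 = $4,866, below the $8,400 cap — no reduction.
Insurer pays the balance: $5,280 − $3,316 = $1,964.

$1,964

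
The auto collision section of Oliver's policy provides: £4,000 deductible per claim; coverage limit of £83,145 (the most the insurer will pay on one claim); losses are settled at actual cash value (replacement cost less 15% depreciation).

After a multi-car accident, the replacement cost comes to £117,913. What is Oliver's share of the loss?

£34,768

Depreciate 15%: the covered value is £117,913 × 0.85 = £100,226.05.
Less the £4,000 deductible: £100,226.05 − £4,000 = £96,226.05.
Since £96,226.05 > £83,145, the payout is capped at £83,145.
Out of pocket: £117,913 − £83,145 = £34,768.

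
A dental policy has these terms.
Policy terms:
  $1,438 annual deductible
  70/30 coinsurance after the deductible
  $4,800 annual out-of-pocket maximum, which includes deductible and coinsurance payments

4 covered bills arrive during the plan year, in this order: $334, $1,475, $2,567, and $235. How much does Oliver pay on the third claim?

$770.10

#1 ($334): entire amount goes to the deductible. Patient owes $334 (running OOP $334).
#2 ($1,475): $1,104 finishes the deductible; $371 goes to coinsurance; 30% of $371 = $111.30. Patient pays $1,215.30; OOP now $1,549.30.
#3 ($2,567): 30% coinsurance on $2,567 = $770.10. Patient owes $770.10 (running OOP $2,319.40).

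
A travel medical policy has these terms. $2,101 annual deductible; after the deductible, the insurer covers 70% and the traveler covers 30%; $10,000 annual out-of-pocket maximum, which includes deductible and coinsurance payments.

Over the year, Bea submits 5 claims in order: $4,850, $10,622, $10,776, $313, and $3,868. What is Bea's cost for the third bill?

$3,232.80

Claim 1 — $4,850: $2,101 to deductible, leaving $2,749; coinsurance $2,749 × 30% = $824.70. Cost to traveler: $2,925.70. OOP to date $2,925.70.
Claim 2 — $10,622: deductible already satisfied, so traveler's share is 30% × $10,622 = $3,186.60. Traveler pays $3,186.60; OOP now $6,112.30.
Claim 3 — $10,776: deductible met; 30% of $10,776 = $3,232.80. Traveler owes $3,232.80 (running OOP $9,345.10).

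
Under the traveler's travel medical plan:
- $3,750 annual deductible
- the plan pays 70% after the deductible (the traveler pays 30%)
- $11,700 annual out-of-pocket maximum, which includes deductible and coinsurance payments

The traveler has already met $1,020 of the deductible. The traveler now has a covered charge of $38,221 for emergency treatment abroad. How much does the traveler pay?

Remaining deductible: $3,750 − $1,020 = $2,730.
The remaining $35,491 (= $38,221 − $2,730) moves to coinsurance.
Traveler's 30% share of $35,491 is $10,647.30.
So the traveler owes $2,730 + $10,647.30 = $13,377.30 before any cap.
That would bring total out-of-pocket to $14,397.30, past the $11,700 cap. The traveler is capped at $11,700 − $1,020 = $10,680 on this claim.

$10,680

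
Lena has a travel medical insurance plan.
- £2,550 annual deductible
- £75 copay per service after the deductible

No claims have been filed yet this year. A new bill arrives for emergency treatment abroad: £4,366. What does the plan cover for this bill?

£1,741

The full £2,550 deductible is still open; £2,550 of this bill applies to it.
The remaining £1,816 (= £4,366 − £2,550) moves to the copay.
Copay on this service: £75.
That puts the traveler's cost at £2,550 + £75 = £2,625.
Insurer pays the balance: £4,366 − £2,625 = £1,741.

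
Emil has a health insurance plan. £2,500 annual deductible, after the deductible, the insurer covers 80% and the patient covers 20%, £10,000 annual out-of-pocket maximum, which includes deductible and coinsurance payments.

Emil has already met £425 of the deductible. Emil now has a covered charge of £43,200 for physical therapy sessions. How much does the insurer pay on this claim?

Remaining deductible: £2,500 − £425 = £2,075.
That leaves £43,200 − £2,075 = £41,125 for coinsurance.
Patient's 20% share of £41,125 is £8,225.
So the patient owes £2,075 + £8,225 = £10,300 before any cap.
That would bring total out-of-pocket to £10,725, past the £10,000 cap. The patient is capped at £10,000 − £425 = £9,575 on this claim.
The insurer covers the remainder: £43,200 − £9,575 = £33,625.

£33,625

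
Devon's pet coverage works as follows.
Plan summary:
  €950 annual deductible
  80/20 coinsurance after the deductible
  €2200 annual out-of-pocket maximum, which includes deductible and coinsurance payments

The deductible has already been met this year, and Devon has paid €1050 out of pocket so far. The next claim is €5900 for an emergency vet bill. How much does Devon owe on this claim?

The deductible is already satisfied, so the full bill goes to coinsurance.
Coinsurance: €5900 × 20% = €1180.
That would bring total out-of-pocket to €2230, past the €2200 cap. The owner is capped at €2200 − €1050 = €1150 on this claim.

€1150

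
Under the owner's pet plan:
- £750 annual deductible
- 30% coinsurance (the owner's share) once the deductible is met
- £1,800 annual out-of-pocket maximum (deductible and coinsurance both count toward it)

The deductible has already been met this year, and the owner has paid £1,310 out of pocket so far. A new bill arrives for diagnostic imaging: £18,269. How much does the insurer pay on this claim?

The deductible is already satisfied, so the full bill goes to coinsurance.
Coinsurance: £18,269 × 30% = £5,480.70.
That would bring total out-of-pocket to £6,790.70, past the £1,800 cap. The owner is capped at £1,800 − £1,310 = £490 on this claim.
The plan picks up £18,269 − £490 = £17,779.

£17,779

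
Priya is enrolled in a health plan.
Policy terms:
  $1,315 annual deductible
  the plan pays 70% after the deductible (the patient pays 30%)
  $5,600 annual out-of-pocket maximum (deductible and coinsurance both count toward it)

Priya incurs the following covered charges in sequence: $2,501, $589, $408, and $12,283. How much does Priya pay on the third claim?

$122.40

#1 ($2,501): $1,315 finishes the deductible; $1,186 goes to coinsurance; 30% of $1,186 = $355.80. Patient pays $1,670.80; OOP now $1,670.80.
#2 ($589): deductible already satisfied, so patient's share is 30% × $589 = $176.70. Patient pays $176.70; OOP now $1,847.50.
#3 ($408): 30% coinsurance on $408 = $122.40. Patient pays $122.40; OOP now $1,969.90.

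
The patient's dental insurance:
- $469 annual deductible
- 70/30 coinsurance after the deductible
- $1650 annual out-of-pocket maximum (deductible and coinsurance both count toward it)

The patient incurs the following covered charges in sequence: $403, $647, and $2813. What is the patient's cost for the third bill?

$843.90

#1 ($403): entire amount goes to the deductible. Cost to patient: $403. OOP to date $403.
#2 ($647): deductible takes $66, $581 remains; patient's 30% is $174.30. Patient pays $240.30; OOP now $643.30.
#3 ($2813): 30% coinsurance on $2813 = $843.90. Patient pays $843.90; OOP now $1487.20.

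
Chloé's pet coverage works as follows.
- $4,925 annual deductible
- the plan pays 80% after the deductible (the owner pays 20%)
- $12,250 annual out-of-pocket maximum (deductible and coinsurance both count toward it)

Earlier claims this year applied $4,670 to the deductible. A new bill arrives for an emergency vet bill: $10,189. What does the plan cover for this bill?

Remaining deductible: $4,925 − $4,670 = $255.
That leaves $10,189 − $255 = $9,934 for coinsurance.
Owner's 20% share of $9,934 is $1,986.80.
Owner responsibility before any cap: $255 + $1,986.80 = $2,241.80.
Year-to-date out-of-pocket becomes $4,670 + $2,241.80 = $6,911.80, still under the $12,250 maximum, so no cap applies.
Insurer pays the balance: $10,189 − $2,241.80 = $7,947.20.

$7,947.20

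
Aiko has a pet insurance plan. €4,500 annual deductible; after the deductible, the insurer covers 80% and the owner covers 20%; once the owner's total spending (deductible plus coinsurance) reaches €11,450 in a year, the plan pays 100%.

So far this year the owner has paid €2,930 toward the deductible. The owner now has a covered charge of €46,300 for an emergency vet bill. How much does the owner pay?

€2,930 of the €4,500 deductible is already met, leaving €1,570.
That leaves €46,300 − €1,570 = €44,730 for coinsurance.
Coinsurance: €44,730 × 20% = €8,946.
Owner responsibility before any cap: €1,570 + €8,946 = €10,516.
Adding €10,516 to the €2,930 already spent would give €13,446, which exceeds the €11,450 cap; the owner pays just €11,450 − €2,930 = €8,520.

€8,520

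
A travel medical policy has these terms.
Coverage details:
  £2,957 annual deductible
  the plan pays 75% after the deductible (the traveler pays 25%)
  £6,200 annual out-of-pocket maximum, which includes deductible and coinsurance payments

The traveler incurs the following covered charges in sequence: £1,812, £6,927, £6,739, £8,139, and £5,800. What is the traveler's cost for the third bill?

Bill 1, £1,812: entire amount goes to the deductible. Traveler pays £1,812; OOP now £1,812.
Bill 2, £6,927: deductible takes £1,145, £5,782 remains; 25% of £5,782 = £1,445.50. Cost to traveler: £2,590.50. OOP to date £4,402.50.
Bill 3, £6,739: deductible already satisfied, so traveler's share is 25% × £6,739 = £1,684.75. Traveler owes £1,684.75 (running OOP £6,087.25).

£1,684.75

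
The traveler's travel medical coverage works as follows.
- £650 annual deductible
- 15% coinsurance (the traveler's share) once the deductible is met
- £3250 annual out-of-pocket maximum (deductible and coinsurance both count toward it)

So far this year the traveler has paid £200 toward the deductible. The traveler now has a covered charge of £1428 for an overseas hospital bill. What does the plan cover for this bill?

£831.30

Remaining deductible: £650 − £200 = £450.
That leaves £1428 − £450 = £978 for coinsurance.
15% of £978 = £146.70 falls to the traveler.
So the traveler owes £450 + £146.70 = £596.70 before any cap.
Cumulative spending £200 + £596.70 = £796.70 stays under the £3250 maximum.
Insurer pays the balance: £1428 − £596.70 = £831.30.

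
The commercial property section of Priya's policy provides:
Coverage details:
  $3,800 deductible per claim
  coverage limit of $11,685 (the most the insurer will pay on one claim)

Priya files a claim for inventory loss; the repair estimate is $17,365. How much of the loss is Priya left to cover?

Subtract the deductible: $17,365 − $3,800 = $13,565.
The $11,685 per-incident cap binds; insurer pays $11,685.
Out of pocket: $17,365 − $11,685 = $5,680.

$5,680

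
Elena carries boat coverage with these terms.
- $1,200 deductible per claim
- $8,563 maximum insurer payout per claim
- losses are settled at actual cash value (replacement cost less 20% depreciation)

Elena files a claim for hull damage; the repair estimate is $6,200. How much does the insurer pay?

$3,760

Actual cash value after 20% depreciation: $6,200 × 80% = $4,960.
Subtract the deductible: $4,960 − $1,200 = $3,760.
$3,760 ≤ $8,563, so the limit doesn't bind; insurer pays $3,760.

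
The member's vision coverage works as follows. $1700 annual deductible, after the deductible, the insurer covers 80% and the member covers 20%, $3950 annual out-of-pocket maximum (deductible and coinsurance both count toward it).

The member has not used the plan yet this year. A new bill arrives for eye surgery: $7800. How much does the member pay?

$2920

Nothing has been paid toward the $1700 deductible, so the first $1700 of this charge is applied there.
After the $1700 deductible portion, $7800 − $1700 = $6100 is subject to coinsurance.
20% of $6100 = $1220 falls to the member.
So the member owes $1700 + $1220 = $2920 before any cap.
Total out-of-pocket so far would be $0 + $2920 = $2920, below the $3950 cap — no reduction.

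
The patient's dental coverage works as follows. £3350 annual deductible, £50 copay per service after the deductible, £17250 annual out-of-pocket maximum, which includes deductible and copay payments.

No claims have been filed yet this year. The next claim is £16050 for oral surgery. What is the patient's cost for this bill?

Deductible not yet touched, so the first £3350 of the bill goes to the deductible.
After the £3350 deductible portion, £16050 − £3350 = £12700 is subject to the copay.
Copay on this service: £50.
Patient responsibility before any cap: £3350 + £50 = £3400.
Total out-of-pocket so far would be £0 + £3400 = £3400, below the £17250 cap — no reduction.

£3400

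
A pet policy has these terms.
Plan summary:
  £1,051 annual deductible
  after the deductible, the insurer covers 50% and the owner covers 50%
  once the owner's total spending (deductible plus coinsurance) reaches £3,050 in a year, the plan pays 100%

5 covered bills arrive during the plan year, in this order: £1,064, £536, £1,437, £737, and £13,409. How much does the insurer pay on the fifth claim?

Bill 1, £1,064: £1,051 to deductible, leaving £13; coinsurance £13 × 50% = £6.50. Owner owes £1,057.50 (running OOP £1,057.50). Insurer: £1,064 − £1,057.50 = £6.50.
Bill 2, £536: deductible already satisfied, so owner's share is 50% × £536 = £268. Cost to owner: £268. OOP to date £1,325.50. Insurer: £536 − £268 = £268.
Bill 3, £1,437: deductible already satisfied, so owner's share is 50% × £1,437 = £718.50. Owner pays £718.50; OOP now £2,044. Plan pays £1,437 − £718.50 = £718.50.
Bill 4, £737: deductible already satisfied, so owner's share is 50% × £737 = £368.50. Cost to owner: £368.50. OOP to date £2,412.50. Plan pays £737 − £368.50 = £368.50.
Bill 5, £13,409: 50% coinsurance on £13,409 = £6,704.50. That would push OOP to £9,117, over the £3,050 cap, so owner pays £3,050 − £2,412.50 = £637.50. Plan pays £13,409 − £637.50 = £12,771.50.

£12,771.50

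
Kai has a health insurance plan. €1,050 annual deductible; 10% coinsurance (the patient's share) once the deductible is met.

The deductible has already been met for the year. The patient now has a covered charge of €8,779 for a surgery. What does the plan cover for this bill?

€7,901.10

With the deductible met, the entire €8,779 is subject to coinsurance.
Patient's 10% share of €8,779 is €877.90.
Insurer pays the balance: €8,779 − €877.90 = €7,901.10.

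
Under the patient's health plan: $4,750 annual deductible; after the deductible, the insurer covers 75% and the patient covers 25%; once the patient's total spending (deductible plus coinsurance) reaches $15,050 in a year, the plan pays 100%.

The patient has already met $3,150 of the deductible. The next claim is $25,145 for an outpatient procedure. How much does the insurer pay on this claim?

$17,658.75

Remaining deductible: $4,750 − $3,150 = $1,600.
The remaining $23,545 (= $25,145 − $1,600) moves to coinsurance.
Coinsurance: $23,545 × 25% = $5,886.25.
So the patient owes $1,600 + $5,886.25 = $7,486.25 before any cap.
Cumulative spending $3,150 + $7,486.25 = $10,636.25 stays under the $15,050 maximum.
The plan picks up $25,145 − $7,486.25 = $17,658.75.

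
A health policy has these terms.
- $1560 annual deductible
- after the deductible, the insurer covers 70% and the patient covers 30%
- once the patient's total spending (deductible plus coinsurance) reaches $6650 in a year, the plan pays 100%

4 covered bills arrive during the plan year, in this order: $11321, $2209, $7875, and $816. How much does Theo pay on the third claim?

$1499

#1 ($11321): $1560 to deductible, leaving $9761; patient's 30% is $2928.30. Patient owes $4488.30 (running OOP $4488.30).
#2 ($2209): deductible met; 30% of $2209 = $662.70. Patient pays $662.70; OOP now $5151.
#3 ($7875): deductible already satisfied, so patient's share is 30% × $7875 = $2362.50. That would push OOP to $7513.50, over the $6650 cap, so patient pays $6650 − $5151 = $1499.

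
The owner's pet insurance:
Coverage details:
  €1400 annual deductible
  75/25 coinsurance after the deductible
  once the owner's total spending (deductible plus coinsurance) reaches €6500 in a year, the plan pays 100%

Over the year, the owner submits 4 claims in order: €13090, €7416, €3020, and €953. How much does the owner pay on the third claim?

Bill 1, €13090: €1400 to deductible, leaving €11690; owner's 25% is €2922.50. Cost to owner: €4322.50. OOP to date €4322.50.
Bill 2, €7416: deductible met; 25% of €7416 = €1854. Owner pays €1854; OOP now €6176.50.
Bill 3, €3020: 25% coinsurance on €3020 = €755. OOP would hit €6931.50 > €6500, so the cap limits the owner to €6500 − €6176.50 = €323.50.

€323.50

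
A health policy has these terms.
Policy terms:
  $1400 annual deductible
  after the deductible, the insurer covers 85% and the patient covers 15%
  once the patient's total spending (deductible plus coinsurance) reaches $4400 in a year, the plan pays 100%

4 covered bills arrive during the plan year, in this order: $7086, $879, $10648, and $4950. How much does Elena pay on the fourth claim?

$418.05

Bill 1, $7086: $1400 finishes the deductible; $5686 goes to coinsurance; coinsurance $5686 × 15% = $852.90. Patient owes $2252.90 (running OOP $2252.90).
Bill 2, $879: 15% coinsurance on $879 = $131.85. Patient pays $131.85; OOP now $2384.75.
Bill 3, $10648: deductible already satisfied, so patient's share is 15% × $10648 = $1597.20. Patient owes $1597.20 (running OOP $3981.95).
Bill 4, $4950: deductible met; 15% of $4950 = $742.50. That would push OOP to $4724.45, over the $4400 cap, so patient pays $4400 − $3981.95 = $418.05.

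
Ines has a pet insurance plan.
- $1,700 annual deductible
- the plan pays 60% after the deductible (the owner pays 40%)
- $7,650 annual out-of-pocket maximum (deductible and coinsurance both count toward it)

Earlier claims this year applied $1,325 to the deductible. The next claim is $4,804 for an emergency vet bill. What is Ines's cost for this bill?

Remaining deductible: $1,700 − $1,325 = $375.
After the $375 deductible portion, $4,804 − $375 = $4,429 is subject to coinsurance.
40% of $4,429 = $1,771.60 falls to the owner.
That puts the owner's cost at $375 + $1,771.60 = $2,146.60 before any cap.
Year-to-date out-of-pocket becomes $1,325 + $2,146.60 = $3,471.60, still under the $7,650 maximum, so no cap applies.

$2,146.60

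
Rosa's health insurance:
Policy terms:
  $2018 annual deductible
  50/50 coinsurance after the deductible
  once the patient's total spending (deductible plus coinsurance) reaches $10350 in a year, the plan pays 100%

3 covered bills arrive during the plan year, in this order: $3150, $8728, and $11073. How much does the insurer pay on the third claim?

#1 ($3150): $2018 to deductible, leaving $1132; patient's 50% is $566. Patient owes $2584 (running OOP $2584). Plan pays $3150 − $2584 = $566.
#2 ($8728): 50% coinsurance on $8728 = $4364. Cost to patient: $4364. OOP to date $6948. Plan pays $8728 − $4364 = $4364.
#3 ($11073): deductible met; 50% of $11073 = $5536.50. OOP would hit $12484.50 > $10350, so the cap limits the patient to $10350 − $6948 = $3402. Plan pays $11073 − $3402 = $7671.

$7671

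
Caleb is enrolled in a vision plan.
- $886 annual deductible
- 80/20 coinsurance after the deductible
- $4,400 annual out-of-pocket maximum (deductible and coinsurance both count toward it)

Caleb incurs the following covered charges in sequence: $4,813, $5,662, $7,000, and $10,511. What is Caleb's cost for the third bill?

$1,400

Bill 1, $4,813: $886 to deductible, leaving $3,927; 20% of $3,927 = $785.40. Member owes $1,671.40 (running OOP $1,671.40).
Bill 2, $5,662: deductible already satisfied, so member's share is 20% × $5,662 = $1,132.40. Member pays $1,132.40; OOP now $2,803.80.
Bill 3, $7,000: deductible met; 20% of $7,000 = $1,400. Member owes $1,400 (running OOP $4,203.80).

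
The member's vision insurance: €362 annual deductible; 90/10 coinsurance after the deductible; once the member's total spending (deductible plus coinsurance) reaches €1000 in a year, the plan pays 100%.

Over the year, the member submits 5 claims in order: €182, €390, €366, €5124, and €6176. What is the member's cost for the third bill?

Bill 1, €182: all of it applies to the deductible. Cost to member: €182. OOP to date €182.
Bill 2, €390: €180 finishes the deductible; €210 goes to coinsurance; coinsurance €210 × 10% = €21. Member owes €201 (running OOP €383).
Bill 3, €366: deductible already satisfied, so member's share is 10% × €366 = €36.60. Member pays €36.60; OOP now €419.60.

€36.60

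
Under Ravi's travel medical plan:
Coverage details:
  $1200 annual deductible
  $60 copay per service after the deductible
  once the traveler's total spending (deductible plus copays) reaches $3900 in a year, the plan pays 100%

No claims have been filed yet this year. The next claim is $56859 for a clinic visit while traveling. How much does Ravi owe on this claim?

Deductible not yet touched, so the first $1200 of the bill goes to the deductible.
The remaining $55659 (= $56859 − $1200) moves to the copay.
Copay on this service: $60.
That puts the traveler's cost at $1200 + $60 = $1260 before any cap.
Cumulative spending $0 + $1260 = $1260 stays under the $3900 maximum.

$1260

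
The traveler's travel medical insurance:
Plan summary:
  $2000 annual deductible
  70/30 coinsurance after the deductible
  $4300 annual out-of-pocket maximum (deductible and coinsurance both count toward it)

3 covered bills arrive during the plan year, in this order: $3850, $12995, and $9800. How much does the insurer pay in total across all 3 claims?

Bill 1, $3850: $2000 finishes the deductible; $1850 goes to coinsurance; 30% of $1850 = $555. Cost to traveler: $2555. OOP to date $2555. Insurer: $3850 − $2555 = $1295.
Bill 2, $12995: deductible met; 30% of $12995 = $3898.50. Adding that to $2555 gives $6453.50, past the $4300 cap; traveler pays only $4300 − $2555 = $1745. Insurer: $12995 − $1745 = $11250.
Bill 3, $9800: deductible already satisfied, so traveler's share is 30% × $9800 = $2940. Adding that to $4300 gives $7240, past the $4300 cap; traveler pays only $4300 − $4300 = $0. Insurer: $9800 − $0 = $9800.
Insurer total = bills − traveler's total = $26645 − $4300 = $22345.

$22345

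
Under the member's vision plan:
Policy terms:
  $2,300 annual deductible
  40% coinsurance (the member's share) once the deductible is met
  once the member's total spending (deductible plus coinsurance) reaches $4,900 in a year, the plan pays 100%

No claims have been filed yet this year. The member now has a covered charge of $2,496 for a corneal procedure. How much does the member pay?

The full $2,300 deductible is still open; $2,300 of this bill applies to it.
The remaining $196 (= $2,496 − $2,300) moves to coinsurance.
40% of $196 = $78.40 falls to the member.
That puts the member's cost at $2,300 + $78.40 = $2,378.40 before any cap.
Year-to-date out-of-pocket becomes $0 + $2,378.40 = $2,378.40, still under the $4,900 maximum, so no cap applies.

$2,378.40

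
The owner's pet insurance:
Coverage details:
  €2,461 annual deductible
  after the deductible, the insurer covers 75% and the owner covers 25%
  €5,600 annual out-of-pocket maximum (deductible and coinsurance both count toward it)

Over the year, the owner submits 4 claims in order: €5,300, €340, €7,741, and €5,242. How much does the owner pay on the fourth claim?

€409

Claim 1 (€5,300): €2,461 finishes the deductible; €2,839 goes to coinsurance; 25% of €2,839 = €709.75. Cost to owner: €3,170.75. OOP to date €3,170.75.
Claim 2 (€340): 25% coinsurance on €340 = €85. Owner owes €85 (running OOP €3,255.75).
Claim 3 (€7,741): deductible already satisfied, so owner's share is 25% × €7,741 = €1,935.25. Cost to owner: €1,935.25. OOP to date €5,191.
Claim 4 (€5,242): deductible met; 25% of €5,242 = €1,310.50. Adding that to €5,191 gives €6,501.50, past the €5,600 cap; owner pays only €5,600 − €5,191 = €409.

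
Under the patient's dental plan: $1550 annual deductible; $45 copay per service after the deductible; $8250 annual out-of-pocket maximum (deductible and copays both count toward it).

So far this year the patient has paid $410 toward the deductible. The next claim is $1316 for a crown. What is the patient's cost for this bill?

Deductible still to meet: $1550 − $410 = $1140.
That leaves $1316 − $1140 = $176 for the copay.
Copay on this service: $45.
So the patient owes $1140 + $45 = $1185 before any cap.
Year-to-date out-of-pocket becomes $410 + $1185 = $1595, still under the $8250 maximum, so no cap applies.

$1185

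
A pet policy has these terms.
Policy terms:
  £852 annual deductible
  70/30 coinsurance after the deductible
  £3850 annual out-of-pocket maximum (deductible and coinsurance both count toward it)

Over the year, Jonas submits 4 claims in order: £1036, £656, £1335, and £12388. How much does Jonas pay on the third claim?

#1 (£1036): deductible takes £852, £184 remains; coinsurance £184 × 30% = £55.20. Owner owes £907.20 (running OOP £907.20).
#2 (£656): deductible met; 30% of £656 = £196.80. Cost to owner: £196.80. OOP to date £1104.
#3 (£1335): deductible already satisfied, so owner's share is 30% × £1335 = £400.50. Owner pays £400.50; OOP now £1504.50.

£400.50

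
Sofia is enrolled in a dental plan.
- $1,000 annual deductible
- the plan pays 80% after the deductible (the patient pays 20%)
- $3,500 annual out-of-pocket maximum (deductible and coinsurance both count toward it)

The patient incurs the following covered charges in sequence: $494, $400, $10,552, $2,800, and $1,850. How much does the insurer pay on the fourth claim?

$2,389.20

#1 ($494): entire amount goes to the deductible. Cost to patient: $494. OOP to date $494. Plan pays $494 − $494 = $0.
#2 ($400): all of it applies to the deductible. Patient owes $400 (running OOP $894). Plan pays $400 − $400 = $0.
#3 ($10,552): $106 to deductible, leaving $10,446; patient's 20% is $2,089.20. Patient pays $2,195.20; OOP now $3,089.20. Plan pays $10,552 − $2,195.20 = $8,356.80.
#4 ($2,800): 20% coinsurance on $2,800 = $560. Adding that to $3,089.20 gives $3,649.20, past the $3,500 cap; patient pays only $3,500 − $3,089.20 = $410.80. Plan pays $2,800 − $410.80 = $2,389.20.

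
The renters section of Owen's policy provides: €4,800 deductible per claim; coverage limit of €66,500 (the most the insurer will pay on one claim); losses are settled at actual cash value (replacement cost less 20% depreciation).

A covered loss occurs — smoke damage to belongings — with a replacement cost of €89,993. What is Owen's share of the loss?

€23,493

Depreciate 20%: the covered value is €89,993 × 0.8 = €71,994.40.
Less the €4,800 deductible: €71,994.40 − €4,800 = €67,194.40.
Since €67,194.40 > €66,500, the payout is capped at €66,500.
Out of pocket: €89,993 − €66,500 = €23,493.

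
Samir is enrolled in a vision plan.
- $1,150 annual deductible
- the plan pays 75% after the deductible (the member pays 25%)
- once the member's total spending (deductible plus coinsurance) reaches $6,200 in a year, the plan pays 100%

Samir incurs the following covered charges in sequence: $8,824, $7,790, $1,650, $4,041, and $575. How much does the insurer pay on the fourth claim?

$3,269.50

Bill 1, $8,824: deductible takes $1,150, $7,674 remains; coinsurance $7,674 × 25% = $1,918.50. Member owes $3,068.50 (running OOP $3,068.50). Plan pays $8,824 − $3,068.50 = $5,755.50.
Bill 2, $7,790: deductible already satisfied, so member's share is 25% × $7,790 = $1,947.50. Member owes $1,947.50 (running OOP $5,016). Insurer: $7,790 − $1,947.50 = $5,842.50.
Bill 3, $1,650: deductible already satisfied, so member's share is 25% × $1,650 = $412.50. Member owes $412.50 (running OOP $5,428.50). Plan pays $1,650 − $412.50 = $1,237.50.
Bill 4, $4,041: deductible met; 25% of $4,041 = $1,010.25. Adding that to $5,428.50 gives $6,438.75, past the $6,200 cap; member pays only $6,200 − $5,428.50 = $771.50. Insurer: $4,041 − $771.50 = $3,269.50.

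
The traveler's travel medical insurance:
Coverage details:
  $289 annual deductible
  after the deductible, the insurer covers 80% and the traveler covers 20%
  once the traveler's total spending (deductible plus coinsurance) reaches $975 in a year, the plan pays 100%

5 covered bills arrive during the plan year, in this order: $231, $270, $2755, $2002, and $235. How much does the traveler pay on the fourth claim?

Bill 1, $231: fully absorbed by the deductible. Cost to traveler: $231. OOP to date $231.
Bill 2, $270: deductible takes $58, $212 remains; 20% of $212 = $42.40. Traveler owes $100.40 (running OOP $331.40).
Bill 3, $2755: deductible met; 20% of $2755 = $551. Traveler pays $551; OOP now $882.40.
Bill 4, $2002: 20% coinsurance on $2002 = $400.40. OOP would hit $1282.80 > $975, so the cap limits the traveler to $975 − $882.40 = $92.60.

$92.60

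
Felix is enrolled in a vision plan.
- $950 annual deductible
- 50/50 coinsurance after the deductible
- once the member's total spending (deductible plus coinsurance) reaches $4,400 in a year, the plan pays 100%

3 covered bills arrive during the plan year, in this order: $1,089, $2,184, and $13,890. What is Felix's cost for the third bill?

Bill 1, $1,089: $950 to deductible, leaving $139; coinsurance $139 × 50% = $69.50. Member owes $1,019.50 (running OOP $1,019.50).
Bill 2, $2,184: 50% coinsurance on $2,184 = $1,092. Cost to member: $1,092. OOP to date $2,111.50.
Bill 3, $13,890: deductible met; 50% of $13,890 = $6,945. Adding that to $2,111.50 gives $9,056.50, past the $4,400 cap; member pays only $4,400 − $2,111.50 = $2,288.50.

$2,288.50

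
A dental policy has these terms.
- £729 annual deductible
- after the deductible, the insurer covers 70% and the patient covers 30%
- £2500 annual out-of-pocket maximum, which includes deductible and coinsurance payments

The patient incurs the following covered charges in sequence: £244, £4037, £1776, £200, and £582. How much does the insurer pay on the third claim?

£1243.20

Bill 1, £244: all of it applies to the deductible. Patient owes £244 (running OOP £244). Insurer: £244 − £244 = £0.
Bill 2, £4037: £485 finishes the deductible; £3552 goes to coinsurance; 30% of £3552 = £1065.60. Patient pays £1550.60; OOP now £1794.60. Insurer: £4037 − £1550.60 = £2486.40.
Bill 3, £1776: deductible met; 30% of £1776 = £532.80. Cost to patient: £532.80. OOP to date £2327.40. Plan pays £1776 − £532.80 = £1243.20.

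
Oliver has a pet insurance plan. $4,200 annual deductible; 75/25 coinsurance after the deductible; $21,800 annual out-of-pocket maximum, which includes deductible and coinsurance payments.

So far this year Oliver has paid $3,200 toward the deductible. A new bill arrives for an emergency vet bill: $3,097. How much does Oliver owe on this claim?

$3,200 of the $4,200 deductible is already met, leaving $1,000.
That leaves $3,097 − $1,000 = $2,097 for coinsurance.
Owner's 25% share of $2,097 is $524.25.
Owner responsibility before any cap: $1,000 + $524.25 = $1,524.25.
Cumulative spending $3,200 + $1,524.25 = $4,724.25 stays under the $21,800 maximum.

$1,524.25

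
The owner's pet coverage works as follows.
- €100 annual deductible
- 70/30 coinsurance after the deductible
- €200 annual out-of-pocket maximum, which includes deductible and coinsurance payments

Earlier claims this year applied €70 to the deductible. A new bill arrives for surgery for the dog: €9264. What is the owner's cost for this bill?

€70 of the €100 deductible is already met, leaving €30.
After the €30 deductible portion, €9264 − €30 = €9234 is subject to coinsurance.
Owner's 30% share of €9234 is €2770.20.
So the owner owes €30 + €2770.20 = €2800.20 before any cap.
Year-to-date out-of-pocket would reach €70 + €2800.20 = €2870.20, above the €200 maximum, so the owner pays only €200 − €70 = €130.

€130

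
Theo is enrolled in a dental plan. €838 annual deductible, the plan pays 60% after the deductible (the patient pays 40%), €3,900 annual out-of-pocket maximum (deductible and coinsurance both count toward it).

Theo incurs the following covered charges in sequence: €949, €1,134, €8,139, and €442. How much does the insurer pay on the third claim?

€5,575

#1 (€949): deductible takes €838, €111 remains; 40% of €111 = €44.40. Patient pays €882.40; OOP now €882.40. Insurer: €949 − €882.40 = €66.60.
#2 (€1,134): 40% coinsurance on €1,134 = €453.60. Patient pays €453.60; OOP now €1,336. Plan pays €1,134 − €453.60 = €680.40.
#3 (€8,139): 40% coinsurance on €8,139 = €3,255.60. OOP would hit €4,591.60 > €3,900, so the cap limits the patient to €3,900 − €1,336 = €2,564. Plan pays €8,139 − €2,564 = €5,575.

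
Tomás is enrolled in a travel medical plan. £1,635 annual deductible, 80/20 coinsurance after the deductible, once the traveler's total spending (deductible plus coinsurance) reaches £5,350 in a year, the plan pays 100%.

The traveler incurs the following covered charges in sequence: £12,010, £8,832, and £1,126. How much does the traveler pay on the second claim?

£1,640

Claim 1 (£12,010): deductible takes £1,635, £10,375 remains; coinsurance £10,375 × 20% = £2,075. Traveler pays £3,710; OOP now £3,710.
Claim 2 (£8,832): deductible already satisfied, so traveler's share is 20% × £8,832 = £1,766.40. Adding that to £3,710 gives £5,476.40, past the £5,350 cap; traveler pays only £5,350 − £3,710 = £1,640.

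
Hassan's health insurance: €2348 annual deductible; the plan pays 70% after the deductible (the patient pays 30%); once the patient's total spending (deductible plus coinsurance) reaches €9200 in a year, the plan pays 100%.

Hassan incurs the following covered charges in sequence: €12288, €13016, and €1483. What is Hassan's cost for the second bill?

#1 (€12288): deductible takes €2348, €9940 remains; coinsurance €9940 × 30% = €2982. Cost to patient: €5330. OOP to date €5330.
#2 (€13016): deductible met; 30% of €13016 = €3904.80. Adding that to €5330 gives €9234.80, past the €9200 cap; patient pays only €9200 − €5330 = €3870.

€3870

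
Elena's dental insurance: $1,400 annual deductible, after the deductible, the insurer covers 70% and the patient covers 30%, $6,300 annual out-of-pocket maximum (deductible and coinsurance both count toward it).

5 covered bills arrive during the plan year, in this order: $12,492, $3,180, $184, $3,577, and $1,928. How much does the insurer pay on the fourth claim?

$3,013.80

Bill 1, $12,492: $1,400 to deductible, leaving $11,092; patient's 30% is $3,327.60. Patient owes $4,727.60 (running OOP $4,727.60). Insurer: $12,492 − $4,727.60 = $7,764.40.
Bill 2, $3,180: deductible met; 30% of $3,180 = $954. Cost to patient: $954. OOP to date $5,681.60. Plan pays $3,180 − $954 = $2,226.
Bill 3, $184: deductible met; 30% of $184 = $55.20. Patient pays $55.20; OOP now $5,736.80. Insurer: $184 − $55.20 = $128.80.
Bill 4, $3,577: deductible met; 30% of $3,577 = $1,073.10. OOP would hit $6,809.90 > $6,300, so the cap limits the patient to $6,300 − $5,736.80 = $563.20. Insurer: $3,577 − $563.20 = $3,013.80.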